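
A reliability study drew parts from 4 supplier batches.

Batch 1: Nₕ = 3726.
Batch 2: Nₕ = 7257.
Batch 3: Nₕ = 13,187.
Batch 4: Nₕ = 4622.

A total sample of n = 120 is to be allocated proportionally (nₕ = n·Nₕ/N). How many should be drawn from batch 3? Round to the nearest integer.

Share of batch 3 = 13187/28792 = 0.45801.
Allocate 120 × 0.45801 = 54.961... → 55.

55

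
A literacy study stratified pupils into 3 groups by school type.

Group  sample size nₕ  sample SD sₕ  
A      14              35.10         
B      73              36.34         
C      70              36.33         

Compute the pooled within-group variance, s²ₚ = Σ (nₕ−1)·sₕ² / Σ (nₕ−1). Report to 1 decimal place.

A: (14−1)·35.10² = 13·1232.01 = 16016.13
B: (73−1)·36.34² = 72·1320.5956 = 95082.8832
C: (70−1)·36.33² = 69·1319.8689 = 91070.9541
Numerator = 202169.9673; denominator = Σ(nₕ−1) = 154.
s²ₚ = 202169.9673/154 = 1312.792... → 1312.8.

1312.8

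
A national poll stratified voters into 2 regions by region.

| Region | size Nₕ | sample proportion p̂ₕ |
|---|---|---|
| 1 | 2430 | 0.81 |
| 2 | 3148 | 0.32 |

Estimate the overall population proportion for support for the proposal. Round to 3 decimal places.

N = 2430 + 3148 = 5578.
Overall proportion = Σ (Nₕ/N)·p̂ₕ.
Σ Nₕp̂ₕ = 1968.3 + 1007.36 = 2975.66.
2975.66 / 5578 = 0.53346... → 0.533.

0.533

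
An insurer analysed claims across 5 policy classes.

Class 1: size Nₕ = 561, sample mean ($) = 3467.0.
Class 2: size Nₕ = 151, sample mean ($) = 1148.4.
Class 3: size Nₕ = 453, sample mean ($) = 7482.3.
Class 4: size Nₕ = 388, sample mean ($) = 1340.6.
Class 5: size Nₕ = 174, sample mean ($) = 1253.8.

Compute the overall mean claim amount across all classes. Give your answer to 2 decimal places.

3616.79

N = 561 + 151 + 453 + 388 + 174 = 1727.
Overall mean = Σ (Nₕ/N)·x̄ₕ — weight by population share, not a simple average.
Σ Nₕx̄ₕ = 561·3467.0 + 151·1148.4 + 453·7482.3 + 388·1340.6 + 174·1253.8 = 1944987 + 173408.4 + 3389481.9 + 520152.8 + 218161.2 = 6246191.3.
Divide by N: 6246191.3 / 1727 = 3616.7871... → 3616.79.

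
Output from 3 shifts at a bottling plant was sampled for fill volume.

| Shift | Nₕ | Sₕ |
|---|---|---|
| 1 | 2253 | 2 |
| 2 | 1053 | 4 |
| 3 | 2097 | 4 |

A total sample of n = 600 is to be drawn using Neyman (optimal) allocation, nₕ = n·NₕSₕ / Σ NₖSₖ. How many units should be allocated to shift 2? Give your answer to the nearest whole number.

148

1: NₕSₕ = 2253·2 = 4506
2: NₕSₕ = 1053·4 = 4212
3: NₕSₕ = 2097·4 = 8388
Σ NₕSₕ = 17106.
n_2 = 600·4212/17106 = 147.738... → 148.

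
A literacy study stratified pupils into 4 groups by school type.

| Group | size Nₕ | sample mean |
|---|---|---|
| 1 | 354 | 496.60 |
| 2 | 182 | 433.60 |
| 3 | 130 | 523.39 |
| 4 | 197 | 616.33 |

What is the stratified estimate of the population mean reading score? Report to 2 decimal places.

514.68

N = 863; weights Wₕ = Nₕ/N = (0.4102, 0.2109, 0.1506, 0.2283).
x̄_st = Σ Wₕ·x̄ₕ = 0.4102·496.60 + 0.2109·433.60 + 0.1506·523.39 + 0.2283·616.33 ≈ 514.6805...
→ 514.68.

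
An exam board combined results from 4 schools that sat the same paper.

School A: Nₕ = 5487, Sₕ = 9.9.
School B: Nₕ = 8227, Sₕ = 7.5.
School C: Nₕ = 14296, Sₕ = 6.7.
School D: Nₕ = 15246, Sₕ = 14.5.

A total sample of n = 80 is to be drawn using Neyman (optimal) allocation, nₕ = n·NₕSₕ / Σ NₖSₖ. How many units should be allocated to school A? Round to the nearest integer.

Σ NₕSₕ = 5487·9.9 + 8227·7.5 + 14296·6.7 + 15246·14.5 = 432874.
Share for A: 54321.3/432874 = 0.12549.
n_A = 80 × 0.12549 = 10.039... → 10.

10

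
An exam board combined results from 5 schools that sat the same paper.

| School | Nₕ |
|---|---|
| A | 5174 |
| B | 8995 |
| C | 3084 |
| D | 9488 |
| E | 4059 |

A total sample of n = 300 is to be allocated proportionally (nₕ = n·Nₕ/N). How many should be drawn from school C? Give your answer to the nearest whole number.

30

N = 5174 + 8995 + 3084 + 9488 + 4059 = 30800.
n_C = 300·3084/30800 = 30.039... → 30.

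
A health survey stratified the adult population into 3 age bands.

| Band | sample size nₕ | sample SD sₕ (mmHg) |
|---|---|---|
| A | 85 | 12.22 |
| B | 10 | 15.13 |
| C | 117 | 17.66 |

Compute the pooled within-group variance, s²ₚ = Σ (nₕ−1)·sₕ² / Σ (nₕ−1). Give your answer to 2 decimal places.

242.97

Degrees of freedom: 84 + 9 + 116 = 209.
Σ(nₕ−1)sₕ² = 84·149.3284 + 9·228.9169 + 116·311.8756 = 50781.4073.
s²ₚ = 50781.4073 / 209 = 242.9732... → 242.97.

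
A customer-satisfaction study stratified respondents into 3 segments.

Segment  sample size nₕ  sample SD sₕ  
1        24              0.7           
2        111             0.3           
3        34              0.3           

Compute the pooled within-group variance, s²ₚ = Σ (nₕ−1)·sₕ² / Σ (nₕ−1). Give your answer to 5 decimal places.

1: (24−1)·0.7² = 23·0.49 = 11.27
2: (111−1)·0.3² = 110·0.09 = 9.9
3: (34−1)·0.3² = 33·0.09 = 2.97
Numerator = 24.14; denominator = Σ(nₕ−1) = 166.
s²ₚ = 24.14/166 = 0.1454217... → 0.14542.

0.14542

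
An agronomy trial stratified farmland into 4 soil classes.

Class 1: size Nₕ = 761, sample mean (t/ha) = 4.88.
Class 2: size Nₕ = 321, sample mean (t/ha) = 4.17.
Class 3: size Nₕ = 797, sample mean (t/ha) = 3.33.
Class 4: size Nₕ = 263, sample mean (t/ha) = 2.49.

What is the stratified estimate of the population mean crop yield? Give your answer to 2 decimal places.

x̄_st = (Σ Nₕx̄ₕ) / (Σ Nₕ) = (761·4.88 + 321·4.17 + 797·3.33 + 263·2.49) / 2142
= 8361.13 / 2142 = 3.9034... → 3.90.

3.90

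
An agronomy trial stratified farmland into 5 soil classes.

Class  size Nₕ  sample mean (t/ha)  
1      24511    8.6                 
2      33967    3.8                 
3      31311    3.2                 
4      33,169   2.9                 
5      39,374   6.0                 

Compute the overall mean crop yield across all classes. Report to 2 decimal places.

N = 24511 + 33967 + 31311 + 33169 + 39374 = 162332.
Overall mean = Σ (Nₕ/N)·x̄ₕ — weight by population share, not a simple average.
Σ Nₕx̄ₕ = 24511·8.6 + 33967·3.8 + 31311·3.2 + 33169·2.9 + 39374·6.0 = 210794.6 + 129074.6 + 100195.2 + 96190.1 + 236244 = 772498.5.
Divide by N: 772498.5 / 162332 = 4.7588... → 4.76.

4.76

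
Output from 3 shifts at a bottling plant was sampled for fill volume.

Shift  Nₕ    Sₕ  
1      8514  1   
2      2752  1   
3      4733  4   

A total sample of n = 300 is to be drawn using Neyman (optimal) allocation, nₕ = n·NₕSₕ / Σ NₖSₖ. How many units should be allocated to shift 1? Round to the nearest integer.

85

1: NₕSₕ = 8514·1 = 8514
2: NₕSₕ = 2752·1 = 2752
3: NₕSₕ = 4733·4 = 18932
Σ NₕSₕ = 30198.
n_1 = 300·8514/30198 = 84.582... → 85.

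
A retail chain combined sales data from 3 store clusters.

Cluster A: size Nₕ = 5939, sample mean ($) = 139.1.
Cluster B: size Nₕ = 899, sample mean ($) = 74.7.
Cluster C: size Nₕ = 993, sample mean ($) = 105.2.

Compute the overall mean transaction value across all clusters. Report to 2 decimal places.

N = 7831; weights Wₕ = Nₕ/N = (0.7584, 0.1148, 0.1268).
x̄_st = Σ Wₕ·x̄ₕ = 0.7584·139.1 + 0.1148·74.7 + 0.1268·105.2 ≈ 127.4082...
→ 127.41.

127.41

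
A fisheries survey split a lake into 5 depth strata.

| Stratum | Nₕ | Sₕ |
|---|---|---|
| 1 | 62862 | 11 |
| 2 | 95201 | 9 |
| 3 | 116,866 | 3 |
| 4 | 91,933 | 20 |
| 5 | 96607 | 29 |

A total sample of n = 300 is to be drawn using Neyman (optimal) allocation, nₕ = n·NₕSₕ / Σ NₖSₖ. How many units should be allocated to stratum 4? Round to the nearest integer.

Σ NₕSₕ = 62862·11 + 95201·9 + 116866·3 + 91933·20 + 96607·29 = 6539152.
Share for 4: 1838660/6539152 = 0.28118.
n_4 = 300 × 0.28118 = 84.353... → 84.

84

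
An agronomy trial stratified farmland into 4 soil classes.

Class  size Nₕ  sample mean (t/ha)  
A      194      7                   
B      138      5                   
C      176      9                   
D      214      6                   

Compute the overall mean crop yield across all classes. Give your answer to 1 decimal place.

6.8

x̄_st = (Σ Nₕx̄ₕ) / (Σ Nₕ) = (194·7 + 138·5 + 176·9 + 214·6) / 722
= 4916 / 722 = 6.809... → 6.8.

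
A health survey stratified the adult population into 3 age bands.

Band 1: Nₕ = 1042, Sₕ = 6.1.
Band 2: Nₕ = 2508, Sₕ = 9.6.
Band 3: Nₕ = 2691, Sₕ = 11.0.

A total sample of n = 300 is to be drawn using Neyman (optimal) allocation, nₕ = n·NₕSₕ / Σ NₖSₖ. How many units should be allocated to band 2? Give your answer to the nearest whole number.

120

1: NₕSₕ = 1042·6.1 = 6356.2
2: NₕSₕ = 2508·9.6 = 24076.8
3: NₕSₕ = 2691·11.0 = 29601
Σ NₕSₕ = 60034.
n_2 = 300·24076.8/60034 = 120.316... → 120.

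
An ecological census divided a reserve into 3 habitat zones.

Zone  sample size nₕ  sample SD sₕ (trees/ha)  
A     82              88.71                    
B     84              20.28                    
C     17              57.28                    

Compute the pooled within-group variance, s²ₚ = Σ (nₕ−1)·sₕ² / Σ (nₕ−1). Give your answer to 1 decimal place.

A: (82−1)·88.71² = 81·7869.4641 = 637426.5921
B: (84−1)·20.28² = 83·411.2784 = 34136.1072
C: (17−1)·57.28² = 16·3280.9984 = 52495.9744
Numerator = 724058.6737; denominator = Σ(nₕ−1) = 180.
s²ₚ = 724058.6737/180 = 4022.548... → 4022.5.

4022.5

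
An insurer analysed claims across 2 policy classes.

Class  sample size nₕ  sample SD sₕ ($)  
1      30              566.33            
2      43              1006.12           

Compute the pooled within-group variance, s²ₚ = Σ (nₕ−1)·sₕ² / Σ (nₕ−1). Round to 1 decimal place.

729814.3

1: (30−1)·566.33² = 29·320729.6689 = 9301160.3981
2: (43−1)·1006.12² = 42·1012277.4544 = 42515653.0848
Numerator = 51816813.4829; denominator = Σ(nₕ−1) = 71.
s²ₚ = 51816813.4829/71 = 729814.274... → 729814.3.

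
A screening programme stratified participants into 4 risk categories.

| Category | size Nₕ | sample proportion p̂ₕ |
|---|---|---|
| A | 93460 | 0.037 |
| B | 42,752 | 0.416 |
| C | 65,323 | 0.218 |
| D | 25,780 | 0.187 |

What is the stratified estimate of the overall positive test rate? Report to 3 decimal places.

0.177

N = 93460 + 42752 + 65323 + 25780 = 227315.
Overall proportion = Σ (Nₕ/N)·p̂ₕ.
Σ Nₕp̂ₕ = 3458.02 + 17784.832 + 14240.414 + 4820.86 = 40304.126.
40304.126 / 227315 = 0.17731... → 0.177.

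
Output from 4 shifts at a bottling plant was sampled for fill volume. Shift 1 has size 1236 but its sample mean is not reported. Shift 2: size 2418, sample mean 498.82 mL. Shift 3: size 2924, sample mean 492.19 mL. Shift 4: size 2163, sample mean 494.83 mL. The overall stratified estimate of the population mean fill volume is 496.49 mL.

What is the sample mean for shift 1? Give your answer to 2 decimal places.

505.01

N = 1236 + 2418 + 2924 + 2163 = 8741.
Overall total = μ·N = 496.49·8741 = 4339819.09.
Subtract the known strata: 2418·498.82 + 2924·492.19 + 2163·494.83 = 3715627.61.
Remaining total for shift 1: 4339819.09 − 3715627.61 = 624191.48.
Divide by its size: 624191.48 / 1236 = 505.0093... → 505.01.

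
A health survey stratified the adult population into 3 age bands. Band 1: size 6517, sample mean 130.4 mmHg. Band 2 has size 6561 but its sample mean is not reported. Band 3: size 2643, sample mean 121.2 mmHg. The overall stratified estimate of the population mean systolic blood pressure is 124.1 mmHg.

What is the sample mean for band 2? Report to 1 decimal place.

119.0

Σ Nₕx̄ₕ = N·μ, so 6561·x̄_2 = 15721·124.1 − (6517·130.4 + 2643·121.2).
= 1950976.1 − 1170148.4 = 780827.7.
x̄_2 = 780827.7 / 6561 = 119.010... → 119.0.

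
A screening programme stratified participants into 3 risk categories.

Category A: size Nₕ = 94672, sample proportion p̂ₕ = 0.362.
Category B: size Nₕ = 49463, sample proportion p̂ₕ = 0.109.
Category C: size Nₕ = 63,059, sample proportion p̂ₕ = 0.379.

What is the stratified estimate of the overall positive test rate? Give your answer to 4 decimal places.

N = 94672 + 49463 + 63059 = 207194.
Overall proportion = Σ (Nₕ/N)·p̂ₕ.
Σ Nₕp̂ₕ = 34271.264 + 5391.467 + 23899.361 = 63562.092.
63562.092 / 207194 = 0.306776... → 0.3068.

0.3068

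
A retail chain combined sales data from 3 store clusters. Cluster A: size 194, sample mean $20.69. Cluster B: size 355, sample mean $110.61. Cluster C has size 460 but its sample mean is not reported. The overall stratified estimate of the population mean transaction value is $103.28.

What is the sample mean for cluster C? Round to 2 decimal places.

Σ Nₕx̄ₕ = N·μ, so 460·x̄_C = 1009·103.28 − (194·20.69 + 355·110.61).
= 104209.52 − 43280.41 = 60929.11.
x̄_C = 60929.11 / 460 = 132.4546... → 132.45.

132.45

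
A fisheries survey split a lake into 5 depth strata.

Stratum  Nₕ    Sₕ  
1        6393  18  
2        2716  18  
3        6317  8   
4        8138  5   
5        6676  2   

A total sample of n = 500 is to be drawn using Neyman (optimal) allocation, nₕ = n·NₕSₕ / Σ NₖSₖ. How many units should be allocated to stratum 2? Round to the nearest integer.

91

1: NₕSₕ = 6393·18 = 115074
2: NₕSₕ = 2716·18 = 48888
3: NₕSₕ = 6317·8 = 50536
4: NₕSₕ = 8138·5 = 40690
5: NₕSₕ = 6676·2 = 13352
Σ NₕSₕ = 268540.
n_2 = 500·48888/268540 = 91.026... → 91.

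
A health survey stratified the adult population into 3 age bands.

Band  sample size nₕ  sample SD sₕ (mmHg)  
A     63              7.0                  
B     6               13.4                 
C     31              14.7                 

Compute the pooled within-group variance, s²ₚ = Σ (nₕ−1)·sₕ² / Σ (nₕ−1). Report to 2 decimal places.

Degrees of freedom: 62 + 5 + 30 = 97.
Σ(nₕ−1)sₕ² = 62·49 + 5·179.56 + 30·216.09 = 10418.5.
s²ₚ = 10418.5 / 97 = 107.4072... → 107.41.

107.41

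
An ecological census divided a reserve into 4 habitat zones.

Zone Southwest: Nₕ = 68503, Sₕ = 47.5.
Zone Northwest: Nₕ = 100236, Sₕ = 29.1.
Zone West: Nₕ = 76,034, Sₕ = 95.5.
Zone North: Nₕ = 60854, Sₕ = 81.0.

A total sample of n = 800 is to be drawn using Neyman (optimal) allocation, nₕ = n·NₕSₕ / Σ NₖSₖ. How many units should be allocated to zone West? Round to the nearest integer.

316

Σ NₕSₕ = 68503·47.5 + 100236·29.1 + 76034·95.5 + 60854·81.0 = 18361181.1.
Share for West: 7261247/18361181.1 = 0.39547.
n_West = 800 × 0.39547 = 316.374... → 316.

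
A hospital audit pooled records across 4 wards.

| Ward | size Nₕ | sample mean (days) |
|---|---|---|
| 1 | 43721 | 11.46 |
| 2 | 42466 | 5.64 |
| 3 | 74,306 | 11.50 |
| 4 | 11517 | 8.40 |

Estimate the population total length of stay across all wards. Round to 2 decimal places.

1: 43721·11.46 = 501042.66
2: 42466·5.64 = 239508.24
3: 74306·11.50 = 854519
4: 11517·8.40 = 96742.8
τ̂ = Σ Nₕx̄ₕ = 1691812.70.

1691812.70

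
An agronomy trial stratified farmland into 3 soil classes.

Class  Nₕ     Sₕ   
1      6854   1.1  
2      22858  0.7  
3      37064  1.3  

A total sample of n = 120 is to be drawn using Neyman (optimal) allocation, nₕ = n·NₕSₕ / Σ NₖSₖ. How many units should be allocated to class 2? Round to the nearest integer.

1: NₕSₕ = 6854·1.1 = 7539.4
2: NₕSₕ = 22858·0.7 = 16000.6
3: NₕSₕ = 37064·1.3 = 48183.2
Σ NₕSₕ = 71723.2.
n_2 = 120·16000.6/71723.2 = 26.771... → 27.

27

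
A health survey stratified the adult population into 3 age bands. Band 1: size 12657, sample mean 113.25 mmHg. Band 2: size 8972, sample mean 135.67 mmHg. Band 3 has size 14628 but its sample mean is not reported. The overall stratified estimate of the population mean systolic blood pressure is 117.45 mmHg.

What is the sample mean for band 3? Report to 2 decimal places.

109.91

N = 12657 + 8972 + 14628 = 36257.
Overall total = μ·N = 117.45·36257 = 4258384.65.
Subtract the known strata: 12657·113.25 + 8972·135.67 = 2650636.49.
Remaining total for band 3: 4258384.65 − 2650636.49 = 1607748.16.
Divide by its size: 1607748.16 / 14628 = 109.9090... → 109.91.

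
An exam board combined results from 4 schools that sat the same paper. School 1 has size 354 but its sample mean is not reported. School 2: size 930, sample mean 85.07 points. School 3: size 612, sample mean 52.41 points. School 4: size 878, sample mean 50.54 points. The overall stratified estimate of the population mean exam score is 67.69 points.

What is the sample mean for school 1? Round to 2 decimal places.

Σ Nₕx̄ₕ = N·μ, so 354·x̄_1 = 2774·67.69 − (930·85.07 + 612·52.41 + 878·50.54).
= 187772.06 − 155564.14 = 32207.92.
x̄_1 = 32207.92 / 354 = 90.9828... → 90.98.

90.98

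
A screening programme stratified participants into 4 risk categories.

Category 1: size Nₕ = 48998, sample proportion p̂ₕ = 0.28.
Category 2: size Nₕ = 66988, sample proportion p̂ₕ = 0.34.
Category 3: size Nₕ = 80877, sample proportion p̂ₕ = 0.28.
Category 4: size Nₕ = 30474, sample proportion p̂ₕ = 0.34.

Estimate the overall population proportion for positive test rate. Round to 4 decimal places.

Wₕ = Nₕ/N with N = 227337: 0.2155, 0.2947, 0.3558, 0.1340.
p̂_st = 0.2155·0.28 + 0.2947·0.34 + 0.3558·0.28 + 0.1340·0.34 ≈ 0.305723... → 0.3057.

0.3057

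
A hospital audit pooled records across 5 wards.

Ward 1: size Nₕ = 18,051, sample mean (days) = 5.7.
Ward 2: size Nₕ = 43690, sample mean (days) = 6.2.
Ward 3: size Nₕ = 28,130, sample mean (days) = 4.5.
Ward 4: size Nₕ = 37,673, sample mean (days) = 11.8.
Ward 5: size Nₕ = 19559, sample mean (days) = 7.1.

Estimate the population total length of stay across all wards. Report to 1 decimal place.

Estimate total by summing Nₕ·x̄ₕ over strata.
18051·5.7 + 43690·6.2 + 28130·4.5 + 37673·11.8 + 19559·7.1 = 102890.7 + 270878 + 126585 + 444541.4 + 138868.9 = 1083764.0.

1083764.0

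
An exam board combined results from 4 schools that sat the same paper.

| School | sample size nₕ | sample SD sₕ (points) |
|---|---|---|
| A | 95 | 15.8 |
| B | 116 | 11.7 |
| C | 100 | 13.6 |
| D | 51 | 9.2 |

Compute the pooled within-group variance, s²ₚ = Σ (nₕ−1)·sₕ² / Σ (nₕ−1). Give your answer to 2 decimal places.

A: (95−1)·15.8² = 94·249.64 = 23466.16
B: (116−1)·11.7² = 115·136.89 = 15742.35
C: (100−1)·13.6² = 99·184.96 = 18311.04
D: (51−1)·9.2² = 50·84.64 = 4232
Numerator = 61751.55; denominator = Σ(nₕ−1) = 358.
s²ₚ = 61751.55/358 = 172.4904... → 172.49.

172.49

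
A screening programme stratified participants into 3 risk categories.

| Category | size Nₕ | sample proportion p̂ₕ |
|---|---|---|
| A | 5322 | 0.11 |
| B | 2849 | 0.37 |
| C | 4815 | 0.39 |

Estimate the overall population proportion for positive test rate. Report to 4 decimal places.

Wₕ = Nₕ/N with N = 12986: 0.4098, 0.2194, 0.3708.
p̂_st = 0.4098·0.11 + 0.2194·0.37 + 0.3708·0.39 ≈ 0.270861... → 0.2709.

0.2709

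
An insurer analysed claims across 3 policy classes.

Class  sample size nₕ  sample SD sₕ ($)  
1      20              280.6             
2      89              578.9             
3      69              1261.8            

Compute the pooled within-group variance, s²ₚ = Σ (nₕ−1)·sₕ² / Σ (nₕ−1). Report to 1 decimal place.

1: (20−1)·280.6² = 19·78736.36 = 1495990.84
2: (89−1)·578.9² = 88·335125.21 = 29491018.48
3: (69−1)·1261.8² = 68·1592139.24 = 108265468.32
Numerator = 139252477.64; denominator = Σ(nₕ−1) = 175.
s²ₚ = 139252477.64/175 = 795728.444... → 795728.4.

795728.4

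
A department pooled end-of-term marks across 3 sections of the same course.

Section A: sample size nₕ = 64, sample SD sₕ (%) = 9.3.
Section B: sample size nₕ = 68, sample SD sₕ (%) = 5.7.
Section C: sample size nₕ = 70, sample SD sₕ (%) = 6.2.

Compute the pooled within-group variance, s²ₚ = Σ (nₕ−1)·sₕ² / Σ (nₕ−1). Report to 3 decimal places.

51.649

A: (64−1)·9.3² = 63·86.49 = 5448.87
B: (68−1)·5.7² = 67·32.49 = 2176.83
C: (70−1)·6.2² = 69·38.44 = 2652.36
Numerator = 10278.06; denominator = Σ(nₕ−1) = 199.
s²ₚ = 10278.06/199 = 51.64854... → 51.649.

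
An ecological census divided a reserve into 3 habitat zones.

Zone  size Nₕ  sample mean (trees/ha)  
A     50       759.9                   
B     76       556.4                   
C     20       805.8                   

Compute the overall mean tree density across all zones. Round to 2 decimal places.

660.26

x̄_st = (Σ Nₕx̄ₕ) / (Σ Nₕ) = (50·759.9 + 76·556.4 + 20·805.8) / 146
= 96397.4 / 146 = 660.2562... → 660.26.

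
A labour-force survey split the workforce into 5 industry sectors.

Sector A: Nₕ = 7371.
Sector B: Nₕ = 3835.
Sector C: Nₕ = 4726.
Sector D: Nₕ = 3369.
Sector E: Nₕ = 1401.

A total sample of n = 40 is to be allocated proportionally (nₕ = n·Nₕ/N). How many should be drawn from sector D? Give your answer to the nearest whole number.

N = 7371 + 3835 + 4726 + 3369 + 1401 = 20702.
n_D = 40·3369/20702 = 6.510... → 7.

7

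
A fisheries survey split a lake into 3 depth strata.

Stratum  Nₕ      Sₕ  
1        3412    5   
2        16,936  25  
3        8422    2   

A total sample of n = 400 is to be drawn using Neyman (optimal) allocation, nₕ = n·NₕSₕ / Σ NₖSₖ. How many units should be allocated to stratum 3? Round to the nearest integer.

15

Σ NₕSₕ = 3412·5 + 16936·25 + 8422·2 = 457304.
Share for 3: 16844/457304 = 0.03683.
n_3 = 400 × 0.03683 = 14.733... → 15.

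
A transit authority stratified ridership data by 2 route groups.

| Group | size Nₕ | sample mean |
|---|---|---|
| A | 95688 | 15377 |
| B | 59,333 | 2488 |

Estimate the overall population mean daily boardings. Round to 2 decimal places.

N = 95688 + 59333 = 155021.
The stratified mean weights each stratum mean by its population share Nₕ/N.
Σ Nₕx̄ₕ = 95688·15377 + 59333·2488 = 1471394376 + 147620504 = 1619014880.
Divide by N: 1619014880 / 155021 = 10443.8423... → 10443.84.

10443.84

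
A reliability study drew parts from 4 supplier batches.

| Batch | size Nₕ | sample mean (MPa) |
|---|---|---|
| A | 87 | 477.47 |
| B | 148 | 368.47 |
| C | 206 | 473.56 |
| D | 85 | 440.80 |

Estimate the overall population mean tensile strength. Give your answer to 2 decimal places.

N = 87 + 148 + 206 + 85 = 526.
Overall mean = Σ (Nₕ/N)·x̄ₕ — weight by population share, not a simple average.
Σ Nₕx̄ₕ = 87·477.47 + 148·368.47 + 206·473.56 + 85·440.80 = 41539.89 + 54533.56 + 97553.36 + 37468 = 231094.81.
Divide by N: 231094.81 / 526 = 439.3437... → 439.34.

439.34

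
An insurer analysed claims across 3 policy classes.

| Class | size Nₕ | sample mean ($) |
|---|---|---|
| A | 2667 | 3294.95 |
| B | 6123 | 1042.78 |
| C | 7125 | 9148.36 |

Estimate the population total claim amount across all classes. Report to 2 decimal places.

80354638.59

A: 2667·3294.95 = 8787631.65
B: 6123·1042.78 = 6384941.94
C: 7125·9148.36 = 65182065
τ̂ = Σ Nₕx̄ₕ = 80354638.59.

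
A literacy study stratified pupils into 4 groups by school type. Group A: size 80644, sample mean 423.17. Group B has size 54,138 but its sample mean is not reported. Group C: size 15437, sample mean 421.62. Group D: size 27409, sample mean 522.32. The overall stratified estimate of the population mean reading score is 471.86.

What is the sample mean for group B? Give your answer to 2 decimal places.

N = 80644 + 54138 + 15437 + 27409 = 177628.
Overall total = μ·N = 471.86·177628 = 83815548.08.
Subtract the known strata: 80644·423.17 + 15437·421.62 + 27409·522.32 = 54950938.3.
Remaining total for group B: 83815548.08 − 54950938.3 = 28864609.78.
Divide by its size: 28864609.78 / 54138 = 533.1673... → 533.17.

533.17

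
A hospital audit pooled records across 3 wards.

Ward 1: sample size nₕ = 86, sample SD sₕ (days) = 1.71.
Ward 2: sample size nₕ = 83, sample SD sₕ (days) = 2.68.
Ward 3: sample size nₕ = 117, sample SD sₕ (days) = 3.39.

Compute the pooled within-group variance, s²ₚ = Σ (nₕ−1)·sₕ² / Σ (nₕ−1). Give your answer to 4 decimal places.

7.6699

Degrees of freedom: 85 + 82 + 116 = 283.
Σ(nₕ−1)sₕ² = 85·2.9241 + 82·7.1824 + 116·11.4921 = 2170.5889.
s²ₚ = 2170.5889 / 283 = 7.669925... → 7.6699.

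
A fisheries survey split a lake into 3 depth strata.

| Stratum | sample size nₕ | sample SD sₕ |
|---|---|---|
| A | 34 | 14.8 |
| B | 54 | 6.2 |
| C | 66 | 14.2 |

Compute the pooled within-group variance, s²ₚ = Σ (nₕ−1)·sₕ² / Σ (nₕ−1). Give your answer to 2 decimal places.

148.16

Degrees of freedom: 33 + 53 + 65 = 151.
Σ(nₕ−1)sₕ² = 33·219.04 + 53·38.44 + 65·201.64 = 22372.24.
s²ₚ = 22372.24 / 151 = 148.1605... → 148.16.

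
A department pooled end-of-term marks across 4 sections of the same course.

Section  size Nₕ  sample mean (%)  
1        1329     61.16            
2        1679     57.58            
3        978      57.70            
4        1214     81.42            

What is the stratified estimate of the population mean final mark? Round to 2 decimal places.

64.08

N = 5200; weights Wₕ = Nₕ/N = (0.2556, 0.3229, 0.1881, 0.2335).
x̄_st = Σ Wₕ·x̄ₕ = 0.2556·61.16 + 0.3229·57.58 + 0.1881·57.70 + 0.2335·81.42 ≈ 64.0833...
→ 64.08.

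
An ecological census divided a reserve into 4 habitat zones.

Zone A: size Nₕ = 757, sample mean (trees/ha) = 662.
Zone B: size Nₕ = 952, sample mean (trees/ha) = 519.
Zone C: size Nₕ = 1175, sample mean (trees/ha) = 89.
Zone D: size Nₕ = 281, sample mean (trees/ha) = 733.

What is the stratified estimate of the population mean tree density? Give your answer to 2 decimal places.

412.57

N = 3165; weights Wₕ = Nₕ/N = (0.2392, 0.3008, 0.3712, 0.0888).
x̄_st = Σ Wₕ·x̄ₕ = 0.2392·662 + 0.3008·519 + 0.3712·89 + 0.0888·733 ≈ 412.5656...
→ 412.57.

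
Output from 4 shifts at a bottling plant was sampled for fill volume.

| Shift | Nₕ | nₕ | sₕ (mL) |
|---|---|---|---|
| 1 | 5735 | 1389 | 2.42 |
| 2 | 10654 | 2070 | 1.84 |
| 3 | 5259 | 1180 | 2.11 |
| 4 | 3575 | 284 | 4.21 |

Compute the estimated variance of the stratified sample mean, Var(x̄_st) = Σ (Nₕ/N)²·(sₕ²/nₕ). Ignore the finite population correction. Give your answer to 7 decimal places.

0.0019275

N = 25223; Wₕ = Nₕ/N.
shift 1: (5735/25223)²·2.42²/1389 = 0.0002179726
shift 2: (10654/25223)²·1.84²/2070 = 0.0002918080
shift 3: (5259/25223)²·2.11²/1180 = 0.0001640196
shift 4: (3575/25223)²·4.21²/284 = 0.0012537313
Sum = 0.0019275315 → 0.0019275.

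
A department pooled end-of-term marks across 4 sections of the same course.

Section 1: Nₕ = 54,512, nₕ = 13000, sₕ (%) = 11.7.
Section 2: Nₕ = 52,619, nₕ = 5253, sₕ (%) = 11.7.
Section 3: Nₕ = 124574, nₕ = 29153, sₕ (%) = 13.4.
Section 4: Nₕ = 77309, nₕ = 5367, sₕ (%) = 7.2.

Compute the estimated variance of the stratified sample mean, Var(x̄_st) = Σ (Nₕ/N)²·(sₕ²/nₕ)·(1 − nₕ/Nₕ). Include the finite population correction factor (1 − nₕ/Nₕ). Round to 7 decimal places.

0.0022590

N = 309014. Term for each stratum: Wₕ²sₕ²/nₕ·(1−nₕ/Nₕ).
Var(x̄_st) = 0.0002495387 + 0.0006801697 + 0.0007667281 + 0.0005625869 = 0.0022590235 → 0.0022590.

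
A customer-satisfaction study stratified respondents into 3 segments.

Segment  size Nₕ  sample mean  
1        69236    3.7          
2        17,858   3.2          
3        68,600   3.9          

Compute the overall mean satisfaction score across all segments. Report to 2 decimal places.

x̄_st = (Σ Nₕx̄ₕ) / (Σ Nₕ) = (69236·3.7 + 17858·3.2 + 68600·3.9) / 155694
= 580858.8 / 155694 = 3.7308... → 3.73.

3.73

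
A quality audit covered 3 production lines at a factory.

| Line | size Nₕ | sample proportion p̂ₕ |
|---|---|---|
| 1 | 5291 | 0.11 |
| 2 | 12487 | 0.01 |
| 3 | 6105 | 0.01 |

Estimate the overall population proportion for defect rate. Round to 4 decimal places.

0.0322

N = 5291 + 12487 + 6105 = 23883.
Overall proportion = Σ (Nₕ/N)·p̂ₕ.
Σ Nₕp̂ₕ = 582.01 + 124.87 + 61.05 = 767.93.
767.93 / 23883 = 0.032154... → 0.0322.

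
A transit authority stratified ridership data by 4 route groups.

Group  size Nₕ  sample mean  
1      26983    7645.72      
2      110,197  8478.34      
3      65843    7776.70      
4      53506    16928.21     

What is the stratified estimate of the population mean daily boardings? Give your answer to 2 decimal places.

N = 26983 + 110197 + 65843 + 53506 = 256529.
Weight each subgroup mean by Nₕ/N and sum.
Σ Nₕx̄ₕ = 26983·7645.72 + 110197·8478.34 + 65843·7776.70 + 53506·16928.21 = 206304462.76 + 934287632.98 + 512041258.1 + 905760804.26 = 2558394158.1.
Divide by N: 2558394158.1 / 256529 = 9973.1187... → 9973.12.

9973.12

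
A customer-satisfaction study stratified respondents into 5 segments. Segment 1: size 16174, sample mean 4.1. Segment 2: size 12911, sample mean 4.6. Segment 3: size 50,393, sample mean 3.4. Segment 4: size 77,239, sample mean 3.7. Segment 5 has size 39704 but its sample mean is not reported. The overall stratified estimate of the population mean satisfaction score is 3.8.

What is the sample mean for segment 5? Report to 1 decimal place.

N = 16174 + 12911 + 50393 + 77239 + 39704 = 196421.
Overall total = μ·N = 3.8·196421 = 746399.8.
Subtract the known strata: 16174·4.1 + 12911·4.6 + 50393·3.4 + 77239·3.7 = 582824.5.
Remaining total for segment 5: 746399.8 − 582824.5 = 163575.3.
Divide by its size: 163575.3 / 39704 = 4.120... → 4.1.

4.1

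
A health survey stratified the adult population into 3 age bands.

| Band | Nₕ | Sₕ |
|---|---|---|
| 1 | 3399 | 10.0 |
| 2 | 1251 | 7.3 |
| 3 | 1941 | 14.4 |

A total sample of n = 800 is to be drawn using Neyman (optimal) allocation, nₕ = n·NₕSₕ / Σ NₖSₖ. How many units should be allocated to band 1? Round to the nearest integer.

1: NₕSₕ = 3399·10.0 = 33990
2: NₕSₕ = 1251·7.3 = 9132.3
3: NₕSₕ = 1941·14.4 = 27950.4
Σ NₕSₕ = 71072.7.
n_1 = 800·33990/71072.7 = 382.594... → 383.

383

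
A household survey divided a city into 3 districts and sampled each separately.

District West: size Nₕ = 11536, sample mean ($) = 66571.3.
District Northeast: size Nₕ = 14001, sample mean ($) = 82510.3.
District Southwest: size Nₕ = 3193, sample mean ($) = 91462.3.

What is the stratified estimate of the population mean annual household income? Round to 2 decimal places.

N = 11536 + 14001 + 3193 = 28730.
The stratified mean weights each stratum mean by its population share Nₕ/N.
Σ Nₕx̄ₕ = 11536·66571.3 + 14001·82510.3 + 3193·91462.3 = 767966516.8 + 1155226710.3 + 292039123.9 = 2215232351.
Divide by N: 2215232351 / 28730 = 77105.1984... → 77105.20.

77105.20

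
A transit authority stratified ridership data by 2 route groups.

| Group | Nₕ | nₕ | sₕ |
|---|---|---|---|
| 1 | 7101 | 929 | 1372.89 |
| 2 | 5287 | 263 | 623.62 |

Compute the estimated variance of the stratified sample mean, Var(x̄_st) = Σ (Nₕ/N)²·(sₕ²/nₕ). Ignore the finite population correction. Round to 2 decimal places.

935.98

N = 12388; Wₕ = Nₕ/N.
group 1: (7101/12388)²·1372.89²/929 = 666.64158
group 2: (5287/12388)²·623.62²/263 = 269.33981
Sum = 935.98139 → 935.98.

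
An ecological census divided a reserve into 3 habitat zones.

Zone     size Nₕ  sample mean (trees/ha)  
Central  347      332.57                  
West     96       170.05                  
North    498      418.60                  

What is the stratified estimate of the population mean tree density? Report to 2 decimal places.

361.52

N = 941; weights Wₕ = Nₕ/N = (0.3688, 0.1020, 0.5292).
x̄_st = Σ Wₕ·x̄ₕ = 0.3688·332.57 + 0.1020·170.05 + 0.5292·418.60 ≈ 361.5190...
→ 361.52.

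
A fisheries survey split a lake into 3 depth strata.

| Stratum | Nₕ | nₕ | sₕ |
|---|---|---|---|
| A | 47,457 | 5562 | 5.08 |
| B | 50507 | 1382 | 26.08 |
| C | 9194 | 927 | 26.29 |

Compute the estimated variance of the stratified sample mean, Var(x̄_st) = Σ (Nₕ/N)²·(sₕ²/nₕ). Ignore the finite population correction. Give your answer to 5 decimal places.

0.11573

N = 107158. Term for each stratum: Wₕ²sₕ²/nₕ.
Var(x̄_st) = 0.00091001 + 0.10933547 + 0.00548860 = 0.11573408 → 0.11573.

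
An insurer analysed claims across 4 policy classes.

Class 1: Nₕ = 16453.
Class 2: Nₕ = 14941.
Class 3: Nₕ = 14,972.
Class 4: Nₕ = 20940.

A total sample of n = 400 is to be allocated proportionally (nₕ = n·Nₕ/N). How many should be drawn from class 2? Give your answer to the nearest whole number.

Share of class 2 = 14941/67306 = 0.22199.
Allocate 400 × 0.22199 = 88.794... → 89.

89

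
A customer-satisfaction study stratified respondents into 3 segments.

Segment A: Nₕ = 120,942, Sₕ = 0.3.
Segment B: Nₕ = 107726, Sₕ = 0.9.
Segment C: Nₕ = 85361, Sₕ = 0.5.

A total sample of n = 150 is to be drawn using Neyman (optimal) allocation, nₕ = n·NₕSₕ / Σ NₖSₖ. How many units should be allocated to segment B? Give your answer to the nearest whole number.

83

Σ NₕSₕ = 120942·0.3 + 107726·0.9 + 85361·0.5 = 175916.5.
Share for B: 96953.4/175916.5 = 0.55113.
n_B = 150 × 0.55113 = 82.670... → 83.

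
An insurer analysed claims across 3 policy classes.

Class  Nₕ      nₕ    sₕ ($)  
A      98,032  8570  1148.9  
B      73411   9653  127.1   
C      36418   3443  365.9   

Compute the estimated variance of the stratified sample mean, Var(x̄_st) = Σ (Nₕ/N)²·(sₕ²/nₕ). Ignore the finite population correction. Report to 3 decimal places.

35.661

N = 207861. Term for each stratum: Wₕ²sₕ²/nₕ.
Var(x̄_st) = 34.258894 + 0.208740 + 1.193642 = 35.661275 → 35.661.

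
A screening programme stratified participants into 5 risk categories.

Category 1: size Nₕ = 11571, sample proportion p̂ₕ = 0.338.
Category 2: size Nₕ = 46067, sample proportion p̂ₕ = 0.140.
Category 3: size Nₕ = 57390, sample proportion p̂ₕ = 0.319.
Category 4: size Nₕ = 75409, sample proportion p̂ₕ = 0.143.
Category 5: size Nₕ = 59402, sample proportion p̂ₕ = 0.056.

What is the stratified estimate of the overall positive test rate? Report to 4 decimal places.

Wₕ = Nₕ/N with N = 249839: 0.0463, 0.1844, 0.2297, 0.3018, 0.2378.
p̂_st = 0.0463·0.338 + 0.1844·0.140 + 0.2297·0.319 + 0.3018·0.143 + 0.2378·0.056 ≈ 0.171221... → 0.1712.

0.1712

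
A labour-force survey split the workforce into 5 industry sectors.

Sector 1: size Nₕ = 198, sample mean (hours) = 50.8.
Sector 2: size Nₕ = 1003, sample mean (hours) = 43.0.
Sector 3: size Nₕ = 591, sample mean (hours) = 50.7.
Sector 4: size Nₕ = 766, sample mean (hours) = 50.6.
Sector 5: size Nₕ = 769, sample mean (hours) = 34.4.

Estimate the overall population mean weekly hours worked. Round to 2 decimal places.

N = 198 + 1003 + 591 + 766 + 769 = 3327.
Overall mean = Σ (Nₕ/N)·x̄ₕ — weight by population share, not a simple average.
Σ Nₕx̄ₕ = 198·50.8 + 1003·43.0 + 591·50.7 + 766·50.6 + 769·34.4 = 10058.4 + 43129 + 29963.7 + 38759.6 + 26453.6 = 148364.3.
Divide by N: 148364.3 / 3327 = 44.5940... → 44.59.

44.59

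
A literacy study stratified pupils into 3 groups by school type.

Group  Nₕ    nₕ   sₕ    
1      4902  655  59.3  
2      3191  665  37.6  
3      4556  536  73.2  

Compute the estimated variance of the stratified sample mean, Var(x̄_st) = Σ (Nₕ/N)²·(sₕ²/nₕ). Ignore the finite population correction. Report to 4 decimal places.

N = 12649. Term for each stratum: Wₕ²sₕ²/nₕ.
Var(x̄_st) = 0.8063105 + 0.1352992 + 1.2969177 = 2.2385274 → 2.2385.

2.2385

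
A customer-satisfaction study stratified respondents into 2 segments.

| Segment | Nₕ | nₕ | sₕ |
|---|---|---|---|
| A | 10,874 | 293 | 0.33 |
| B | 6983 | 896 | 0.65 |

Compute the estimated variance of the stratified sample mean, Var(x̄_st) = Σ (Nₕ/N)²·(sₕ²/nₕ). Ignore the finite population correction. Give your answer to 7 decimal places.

N = 17857. Term for each stratum: Wₕ²sₕ²/nₕ.
Var(x̄_st) = 0.0001378231 + 0.0000721084 = 0.0002099315 → 0.0002099.

0.0002099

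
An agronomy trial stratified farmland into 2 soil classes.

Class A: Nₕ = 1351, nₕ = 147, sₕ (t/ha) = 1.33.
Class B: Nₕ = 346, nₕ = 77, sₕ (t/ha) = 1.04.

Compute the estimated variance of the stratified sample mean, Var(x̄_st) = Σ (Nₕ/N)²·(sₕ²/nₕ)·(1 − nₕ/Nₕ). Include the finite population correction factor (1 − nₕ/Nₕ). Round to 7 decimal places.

N = 1697; Wₕ = Nₕ/N.
class A: (1351/1697)²·1.33²/147·(1 − 147/1351) = 0.0067967939
class B: (346/1697)²·1.04²/77·(1 − 77/346) = 0.0004539841
Sum = 0.0072507780 → 0.0072508.

0.0072508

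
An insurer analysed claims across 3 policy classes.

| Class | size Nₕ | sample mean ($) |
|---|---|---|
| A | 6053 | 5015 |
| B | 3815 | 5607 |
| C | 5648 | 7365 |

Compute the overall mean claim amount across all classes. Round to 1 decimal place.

6016.0

N = 6053 + 3815 + 5648 = 15516.
Overall mean = Σ (Nₕ/N)·x̄ₕ — weight by population share, not a simple average.
Σ Nₕx̄ₕ = 6053·5015 + 3815·5607 + 5648·7365 = 30355795 + 21390705 + 41597520 = 93344020.
Divide by N: 93344020 / 15516 = 6015.985... → 6016.0.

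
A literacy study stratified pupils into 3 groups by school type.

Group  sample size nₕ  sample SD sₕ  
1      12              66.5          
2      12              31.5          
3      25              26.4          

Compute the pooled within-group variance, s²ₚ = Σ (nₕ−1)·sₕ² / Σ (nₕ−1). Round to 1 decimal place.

Degrees of freedom: 11 + 11 + 24 = 46.
Σ(nₕ−1)sₕ² = 11·4422.25 + 11·992.25 + 24·696.96 = 76286.54.
s²ₚ = 76286.54 / 46 = 1658.403... → 1658.4.

1658.4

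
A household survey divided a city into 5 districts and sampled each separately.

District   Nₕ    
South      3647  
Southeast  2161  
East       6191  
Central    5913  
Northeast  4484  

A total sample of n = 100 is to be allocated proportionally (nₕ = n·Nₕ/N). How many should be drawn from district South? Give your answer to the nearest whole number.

N = 3647 + 2161 + 6191 + 5913 + 4484 = 22396.
n_South = 100·3647/22396 = 16.284... → 16.

16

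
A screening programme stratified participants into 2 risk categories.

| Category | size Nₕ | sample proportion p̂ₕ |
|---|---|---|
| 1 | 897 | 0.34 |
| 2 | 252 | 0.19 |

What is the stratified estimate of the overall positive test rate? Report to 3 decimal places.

0.307

Wₕ = Nₕ/N with N = 1149: 0.7807, 0.2193.
p̂_st = 0.7807·0.34 + 0.2193·0.19 ≈ 0.30710... → 0.307.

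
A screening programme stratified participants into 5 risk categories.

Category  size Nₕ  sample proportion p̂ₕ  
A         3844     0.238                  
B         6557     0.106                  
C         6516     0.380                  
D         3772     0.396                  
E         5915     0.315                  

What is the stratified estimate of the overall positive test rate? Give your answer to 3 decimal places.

N = 3844 + 6557 + 6516 + 3772 + 5915 = 26604.
Overall proportion = Σ (Nₕ/N)·p̂ₕ.
Σ Nₕp̂ₕ = 914.872 + 695.042 + 2476.08 + 1493.712 + 1863.225 = 7442.931.
7442.931 / 26604 = 0.27977... → 0.280.

0.280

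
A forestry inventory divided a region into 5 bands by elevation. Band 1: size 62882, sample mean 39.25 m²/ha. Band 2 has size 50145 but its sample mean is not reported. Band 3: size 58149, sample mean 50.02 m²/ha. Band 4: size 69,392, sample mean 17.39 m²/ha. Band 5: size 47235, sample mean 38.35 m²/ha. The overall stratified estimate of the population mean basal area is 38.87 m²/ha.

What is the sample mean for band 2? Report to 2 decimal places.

N = 62882 + 50145 + 58149 + 69392 + 47235 = 287803.
Overall total = μ·N = 38.87·287803 = 11186902.61.
Subtract the known strata: 62882·39.25 + 58149·50.02 + 69392·17.39 + 47235·38.35 = 8394920.61.
Remaining total for band 2: 11186902.61 − 8394920.61 = 2791982.
Divide by its size: 2791982 / 50145 = 55.6782... → 55.68.

55.68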